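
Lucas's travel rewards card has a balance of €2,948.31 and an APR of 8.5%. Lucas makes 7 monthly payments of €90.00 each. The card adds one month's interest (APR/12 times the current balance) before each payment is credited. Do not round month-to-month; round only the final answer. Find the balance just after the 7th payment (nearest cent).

Monthly rate r = 8.5%/12 = 0.708333% = 0.00708333.
Each month: B ← B·(1+r) − €90.00.
Month 1: interest €20.88; balance after payment €2,879.19.
Month 2: interest €20.39; balance after payment €2,809.59.
Month 3: interest €19.90; balance after payment €2,739.49.
Month 4: interest €19.40; balance after payment €2,668.89.
Month 5: interest €18.90; balance after payment €2,597.80.
Month 6: interest €18.40; balance after payment €2,526.20.
Month 7: interest €17.89; balance after payment €2,454.09.

€2,454.09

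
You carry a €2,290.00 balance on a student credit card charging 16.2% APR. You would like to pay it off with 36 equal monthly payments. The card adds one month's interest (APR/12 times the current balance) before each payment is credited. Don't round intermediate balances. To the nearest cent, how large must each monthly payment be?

€80.74

Monthly rate r = 16.2%/12 = 1.35% = 0.0135.
Level-payment amortization: P = B₀·r / (1 − (1+r)^(−n)) = 2290.00·0.0135 / (1 − 1.0135^(−36)).
Denominator 1 − (1+r)^(−36) = 0.38291514.
P = 30.915 / 0.38291514 ≈ 80.74.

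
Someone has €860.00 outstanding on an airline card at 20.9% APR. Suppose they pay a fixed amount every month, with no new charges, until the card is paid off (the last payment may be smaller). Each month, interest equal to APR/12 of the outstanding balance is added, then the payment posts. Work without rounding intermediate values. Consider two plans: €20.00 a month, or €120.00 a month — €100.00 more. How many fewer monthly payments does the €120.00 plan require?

Monthly rate r = 20.9%/12 = 1.74167% = 0.0174167.
At €20.00/mo: n = ⌈−ln(1 − rB₀/P)/ln(1+r)⌉ = 81 payments (last €0.74); total interest = total paid − €860.00 = €740.74.
At €120.00/mo: 8 payments (last €86.79); total interest €66.79.
Payments saved = 81 − 8 = 73.

73 fewer payments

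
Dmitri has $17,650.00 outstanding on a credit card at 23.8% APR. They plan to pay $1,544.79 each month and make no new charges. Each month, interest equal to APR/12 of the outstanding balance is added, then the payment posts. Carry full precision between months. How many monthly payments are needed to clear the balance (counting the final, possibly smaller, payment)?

Monthly rate r = 23.8%/12 = 1.98333% = 0.0198333.
Recurrence: B ← B·(1+r) − $1,544.79.
Month 1: interest $350.06; balance after payment $16,455.27.
Month 2: interest $326.36; balance after payment $15,236.84.
Closed form: n = −ln(1 − rB₀/P)/ln(1+r) = −ln(0.77339)/ln(1.01983) ≈ 13.084, so the balance reaches zero during payment 14.

14 payments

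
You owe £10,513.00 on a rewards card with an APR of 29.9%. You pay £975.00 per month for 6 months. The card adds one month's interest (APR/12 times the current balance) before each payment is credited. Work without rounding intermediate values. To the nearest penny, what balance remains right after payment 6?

£5,959.17

Monthly rate r = 29.9%/12 = 2.49167% = 0.0249167.
Each month: B ← B·(1+r) − £975.00.
Month 1: interest £261.95; balance after payment £9,799.95.
Month 2: interest £244.18; balance after payment £9,069.13.
Month 3: interest £225.97; balance after payment £8,320.10.
Month 4: interest £207.31; balance after payment £7,552.41.
Month 5: interest £188.18; balance after payment £6,765.59.
Month 6: interest £168.58; balance after payment £5,959.17.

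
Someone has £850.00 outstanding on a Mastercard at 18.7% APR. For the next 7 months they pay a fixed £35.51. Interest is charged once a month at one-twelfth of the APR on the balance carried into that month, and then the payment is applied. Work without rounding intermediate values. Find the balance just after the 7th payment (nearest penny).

£686.67

Monthly rate r = 18.7%/12 = 1.55833% = 0.0155833.
Each month: B ← B·(1+r) − £35.51.
Month 1: interest £13.25; balance after payment £827.74.
Month 2: interest £12.90; balance after payment £805.12.
Month 3: interest £12.55; balance after payment £782.16.
Month 4: interest £12.19; balance after payment £758.84.
Month 5: interest £11.83; balance after payment £735.16.
Month 6: interest £11.46; balance after payment £711.10.
Month 7: interest £11.08; balance after payment £686.67.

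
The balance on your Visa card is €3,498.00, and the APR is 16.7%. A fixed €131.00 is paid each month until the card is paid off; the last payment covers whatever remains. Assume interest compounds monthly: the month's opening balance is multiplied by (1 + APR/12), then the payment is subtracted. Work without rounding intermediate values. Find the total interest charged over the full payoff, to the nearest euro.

€906

Monthly rate r = 16.7%/12 = 1.39167% = 0.0139167.
Payoff takes n = ⌈−ln(1 − rB₀/P)/ln(1+r)⌉ = ⌈33.615⌉ = 34 payments; the last is €80.83.
Total paid = 33·€131.00 + €80.83 = €4,403.83.
Total interest = total paid − principal = €4,403.83 − €3,498.00 = €905.83.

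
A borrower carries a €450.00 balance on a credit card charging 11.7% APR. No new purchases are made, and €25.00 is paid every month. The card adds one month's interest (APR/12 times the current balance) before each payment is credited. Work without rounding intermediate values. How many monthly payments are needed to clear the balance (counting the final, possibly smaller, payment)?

Monthly rate r = 11.7%/12 = 0.975% = 0.00975.
Recurrence: B ← B·(1+r) − €25.00.
Month 1: interest €4.39; balance after payment €429.39.
Month 2: interest €4.19; balance after payment €408.57.
Closed form: n = −ln(1 − rB₀/P)/ln(1+r) = −ln(0.8245)/ln(1.00975) ≈ 19.889, so the balance reaches zero during payment 20.

20 payments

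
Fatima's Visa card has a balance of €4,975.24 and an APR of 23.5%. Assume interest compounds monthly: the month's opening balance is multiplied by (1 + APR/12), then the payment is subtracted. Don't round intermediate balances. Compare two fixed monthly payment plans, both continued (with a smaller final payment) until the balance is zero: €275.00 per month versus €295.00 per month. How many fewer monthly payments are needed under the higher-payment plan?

Monthly rate r = 23.5%/12 = 1.95833% = 0.0195833.
At €275.00/mo: n = ⌈−ln(1 − rB₀/P)/ln(1+r)⌉ = 23 payments (last €153.05); total interest = total paid − €4,975.24 = €1,227.81.
At €295.00/mo: 21 payments (last €198.53); total interest €1,123.29.
Payments saved = 23 − 21 = 2.

2 fewer payments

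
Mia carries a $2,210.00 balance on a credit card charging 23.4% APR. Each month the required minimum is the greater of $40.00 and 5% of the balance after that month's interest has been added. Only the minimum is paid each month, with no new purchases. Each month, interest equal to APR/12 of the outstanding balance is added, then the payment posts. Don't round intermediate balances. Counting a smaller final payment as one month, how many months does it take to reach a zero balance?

58 months

Monthly rate r = 23.4%/12 = 1.95% = 0.0195.
While 5% of the post-interest balance exceeds $40.00, each month B ← (B·(1+r))·(1 − 0.05), i.e. B shrinks by the factor (1+r)·0.95 = 0.96852.
This holds for months 1–33. Entering month 34 the balance is $769.22; 5% of the post-interest balance is now below $40.00, so the flat $40.00 minimum applies from here.
From month 34 a fixed $40.00 at rate r clears $769.22 in 25 more payments. Total: 33 + 25 = 58 months.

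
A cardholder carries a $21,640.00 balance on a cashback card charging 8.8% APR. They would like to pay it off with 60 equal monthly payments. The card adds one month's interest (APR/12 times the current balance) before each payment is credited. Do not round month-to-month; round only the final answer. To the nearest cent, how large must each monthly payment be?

$447.11

Monthly rate r = 8.8%/12 = 0.733333% = 0.00733333.
Level-payment amortization: P = B₀·r / (1 − (1+r)^(−n)) = 21640.00·0.00733333 / (1 − 1.00733^(−60)).
Denominator 1 − (1+r)^(−60) = 0.354928755.
P = 158.693 / 0.354928755 ≈ 447.11.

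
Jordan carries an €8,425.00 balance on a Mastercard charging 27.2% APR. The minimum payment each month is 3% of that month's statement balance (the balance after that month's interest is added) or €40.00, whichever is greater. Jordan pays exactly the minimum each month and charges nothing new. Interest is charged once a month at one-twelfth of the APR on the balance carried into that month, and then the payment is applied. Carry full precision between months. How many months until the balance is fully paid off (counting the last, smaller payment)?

Monthly rate r = 27.2%/12 = 2.26667% = 0.0226667.
While 3% of the post-interest balance exceeds €40.00, each month B ← (B·(1+r))·(1 − 0.03), i.e. B shrinks by the factor (1+r)·0.97 = 0.99199.
This holds for months 1–232. Entering month 233 the balance is €1,302.94; 3% of the post-interest balance is now below €40.00, so the flat €40.00 minimum applies from here.
From month 233 a fixed €40.00 at rate r clears €1,302.94 in 60 more payments. Total: 232 + 60 = 292 months.

292 months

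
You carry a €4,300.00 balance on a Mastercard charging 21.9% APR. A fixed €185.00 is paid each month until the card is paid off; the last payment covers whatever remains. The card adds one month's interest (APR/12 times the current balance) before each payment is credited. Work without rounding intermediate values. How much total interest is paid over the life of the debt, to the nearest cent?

€1,346.70

Monthly rate r = 21.9%/12 = 1.825% = 0.01825.
Payoff takes n = ⌈−ln(1 − rB₀/P)/ln(1+r)⌉ = ⌈30.520⌉ = 31 payments; the last is €96.70.
Total paid = 30·€185.00 + €96.70 = €5,646.70.
Total interest = total paid − principal = €5,646.70 − €4,300.00 = €1,346.70.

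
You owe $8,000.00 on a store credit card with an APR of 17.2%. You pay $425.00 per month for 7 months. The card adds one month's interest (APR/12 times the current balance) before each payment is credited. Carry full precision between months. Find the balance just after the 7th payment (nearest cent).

Monthly rate r = 17.2%/12 = 1.43333% = 0.0143333.
Each month: B ← B·(1+r) − $425.00.
Month 1: interest $114.67; balance after payment $7,689.67.
Month 2: interest $110.22; balance after payment $7,374.89.
Month 3: interest $105.71; balance after payment $7,055.59.
Month 4: interest $101.13; balance after payment $6,731.72.
Month 5: interest $96.49; balance after payment $6,403.21.
Month 6: interest $91.78; balance after payment $6,069.99.
Month 7: interest $87.00; balance after payment $5,731.99.

$5,731.99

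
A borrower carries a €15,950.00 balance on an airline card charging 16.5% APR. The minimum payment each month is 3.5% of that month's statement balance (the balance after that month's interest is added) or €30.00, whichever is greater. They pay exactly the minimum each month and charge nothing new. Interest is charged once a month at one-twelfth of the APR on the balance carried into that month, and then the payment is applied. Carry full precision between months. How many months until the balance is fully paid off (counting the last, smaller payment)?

Monthly rate r = 16.5%/12 = 1.375% = 0.01375.
While 3.5% of the post-interest balance exceeds €30.00, each month B ← (B·(1+r))·(1 − 0.035), i.e. B shrinks by the factor (1+r)·0.965 = 0.97827.
This holds for months 1–134. Entering month 135 the balance is €839.76; 3.5% of the post-interest balance is now below €30.00, so the flat €30.00 minimum applies from here.
From month 135 a fixed €30.00 at rate r clears €839.76 in 36 more payments. Total: 134 + 36 = 170 months.

170 months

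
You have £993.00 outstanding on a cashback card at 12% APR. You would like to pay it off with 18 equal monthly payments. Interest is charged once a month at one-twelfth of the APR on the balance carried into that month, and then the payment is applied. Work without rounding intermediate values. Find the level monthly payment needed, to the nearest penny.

Monthly rate r = 12%/12 = 1% = 0.01.
Level-payment amortization: P = B₀·r / (1 − (1+r)^(−n)) = 993.00·0.01 / (1 − 1.01^(−18)).
Denominator 1 − (1+r)^(−18) = 0.163982686.
P = 9.93 / 0.163982686 ≈ 60.56.

£60.56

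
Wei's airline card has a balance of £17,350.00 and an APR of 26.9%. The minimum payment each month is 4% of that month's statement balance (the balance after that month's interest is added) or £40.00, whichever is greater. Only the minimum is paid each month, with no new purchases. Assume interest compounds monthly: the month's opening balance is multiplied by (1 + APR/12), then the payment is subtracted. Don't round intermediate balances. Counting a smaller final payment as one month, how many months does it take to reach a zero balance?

Monthly rate r = 26.9%/12 = 2.24167% = 0.0224167.
While 4% of the post-interest balance exceeds £40.00, each month B ← (B·(1+r))·(1 − 0.04), i.e. B shrinks by the factor (1+r)·0.96 = 0.98152.
This holds for months 1–155. Entering month 156 the balance is £963.09; 4% of the post-interest balance is now below £40.00, so the flat £40.00 minimum applies from here.
From month 156 a fixed £40.00 at rate r clears £963.09 in 36 more payments. Total: 155 + 36 = 191 months.

191 months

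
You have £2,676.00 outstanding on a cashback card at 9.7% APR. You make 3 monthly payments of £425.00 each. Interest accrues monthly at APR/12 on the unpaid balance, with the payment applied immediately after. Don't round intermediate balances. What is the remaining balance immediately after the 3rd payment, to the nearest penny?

Monthly rate r = 9.7%/12 = 0.808333% = 0.00808333.
Each month: B ← B·(1+r) − £425.00.
Month 1: interest £21.63; balance after payment £2,272.63.
Month 2: interest £18.37; balance after payment £1,866.00.
Month 3: interest £15.08; balance after payment £1,456.08.

£1,456.08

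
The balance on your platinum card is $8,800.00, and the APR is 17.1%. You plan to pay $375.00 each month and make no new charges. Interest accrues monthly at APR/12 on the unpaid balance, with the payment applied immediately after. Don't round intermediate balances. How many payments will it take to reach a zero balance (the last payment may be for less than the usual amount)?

29 months

Monthly rate r = 17.1%/12 = 1.425% = 0.01425.
Recurrence: B ← B·(1+r) − $375.00.
Month 1: interest $125.40; balance after payment $8,550.40.
Month 2: interest $121.84; balance after payment $8,297.24.
Closed form: n = −ln(1 − rB₀/P)/ln(1+r) = −ln(0.6656)/ln(1.01425) ≈ 28.769, so the balance reaches zero during payment 29.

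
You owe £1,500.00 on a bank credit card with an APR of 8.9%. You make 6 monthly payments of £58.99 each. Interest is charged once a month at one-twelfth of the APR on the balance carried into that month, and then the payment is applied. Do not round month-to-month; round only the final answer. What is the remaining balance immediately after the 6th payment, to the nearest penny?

£1,207.43

Monthly rate r = 8.9%/12 = 0.741667% = 0.00741667.
Each month: B ← B·(1+r) − £58.99.
Month 1: interest £11.12; balance after payment £1,452.13.
Month 2: interest £10.77; balance after payment £1,403.92.
Month 3: interest £10.41; balance after payment £1,355.34.
Month 4: interest £10.05; balance after payment £1,306.40.
Month 5: interest £9.69; balance after payment £1,257.10.
Month 6: interest £9.32; balance after payment £1,207.43.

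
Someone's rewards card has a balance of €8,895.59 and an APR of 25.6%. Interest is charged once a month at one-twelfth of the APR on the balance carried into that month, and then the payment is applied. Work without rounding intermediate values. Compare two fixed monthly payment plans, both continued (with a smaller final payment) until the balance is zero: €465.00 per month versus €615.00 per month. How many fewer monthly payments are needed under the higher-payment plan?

7 fewer payments

Monthly rate r = 25.6%/12 = 2.13333% = 0.0213333.
At €465.00/mo: n = ⌈−ln(1 − rB₀/P)/ln(1+r)⌉ = 25 payments (last €393.29); total interest = total paid − €8,895.59 = €2,657.70.
At €615.00/mo: 18 payments (last €297.21); total interest €1,856.62.
Payments saved = 25 − 18 = 7.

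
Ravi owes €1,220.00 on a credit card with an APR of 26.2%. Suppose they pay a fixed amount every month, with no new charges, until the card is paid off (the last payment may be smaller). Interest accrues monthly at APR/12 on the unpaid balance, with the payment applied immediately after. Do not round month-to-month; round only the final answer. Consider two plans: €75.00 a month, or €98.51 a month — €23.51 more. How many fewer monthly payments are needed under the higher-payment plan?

6 fewer payments

Monthly rate r = 26.2%/12 = 2.18333% = 0.0218333.
At €75.00/mo: n = ⌈−ln(1 − rB₀/P)/ln(1+r)⌉ = 21 payments (last €23.71); total interest = total paid − €1,220.00 = €303.71.
At €98.51/mo: 15 payments (last €58.98); total interest €218.12.
Payments saved = 21 − 15 = 6.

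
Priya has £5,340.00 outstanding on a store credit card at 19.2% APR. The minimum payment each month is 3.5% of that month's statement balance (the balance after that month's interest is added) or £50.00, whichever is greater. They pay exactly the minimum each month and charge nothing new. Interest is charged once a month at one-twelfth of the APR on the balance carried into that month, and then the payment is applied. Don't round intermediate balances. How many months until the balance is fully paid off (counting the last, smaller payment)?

Monthly rate r = 19.2%/12 = 1.6% = 0.016.
While 3.5% of the post-interest balance exceeds £50.00, each month B ← (B·(1+r))·(1 − 0.035), i.e. B shrinks by the factor (1+r)·0.965 = 0.98044.
This holds for months 1–68. Entering month 69 the balance is £1,393.70; 3.5% of the post-interest balance is now below £50.00, so the flat £50.00 minimum applies from here.
From month 69 a fixed £50.00 at rate r clears £1,393.70 in 38 more payments. Total: 68 + 38 = 106 months.

106 months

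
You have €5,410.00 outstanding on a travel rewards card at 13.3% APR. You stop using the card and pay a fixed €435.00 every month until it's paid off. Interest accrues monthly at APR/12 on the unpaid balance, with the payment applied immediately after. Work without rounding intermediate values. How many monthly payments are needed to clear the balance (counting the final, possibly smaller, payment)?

14 months

Monthly rate r = 13.3%/12 = 1.10833% = 0.0110833.
Recurrence: B ← B·(1+r) − €435.00.
Month 1: interest €59.96; balance after payment €5,034.96.
Month 2: interest €55.80; balance after payment €4,655.76.
Closed form: n = −ln(1 − rB₀/P)/ln(1+r) = −ln(0.86216)/ln(1.01108) ≈ 13.456, so the balance reaches zero during payment 14.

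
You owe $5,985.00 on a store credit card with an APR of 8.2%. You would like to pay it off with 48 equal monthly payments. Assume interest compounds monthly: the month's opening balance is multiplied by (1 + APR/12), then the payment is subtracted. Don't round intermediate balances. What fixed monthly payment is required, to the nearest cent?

Monthly rate r = 8.2%/12 = 0.683333% = 0.00683333.
Level-payment amortization: P = B₀·r / (1 − (1+r)^(−n)) = 5985.00·0.00683333 / (1 − 1.00683^(−48)).
Denominator 1 − (1+r)^(−48) = 0.278832904.
P = 40.8975 / 0.278832904 ≈ 146.67.

$146.67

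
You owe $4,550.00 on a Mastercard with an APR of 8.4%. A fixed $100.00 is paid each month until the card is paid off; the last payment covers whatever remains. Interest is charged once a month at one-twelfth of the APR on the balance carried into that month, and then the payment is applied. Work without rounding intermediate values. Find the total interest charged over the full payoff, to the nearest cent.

Monthly rate r = 8.4%/12 = 0.7% = 0.007.
Payoff takes n = ⌈−ln(1 − rB₀/P)/ln(1+r)⌉ = ⌈54.971⌉ = 55 payments; the last is $97.15.
Total paid = 54·$100.00 + $97.15 = $5,497.15.
Total interest = total paid − principal = $5,497.15 − $4,550.00 = $947.15.

$947.15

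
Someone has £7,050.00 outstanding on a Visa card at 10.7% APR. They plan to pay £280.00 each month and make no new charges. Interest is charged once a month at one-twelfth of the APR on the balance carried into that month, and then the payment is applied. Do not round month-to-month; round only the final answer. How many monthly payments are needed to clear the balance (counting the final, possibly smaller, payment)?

Monthly rate r = 10.7%/12 = 0.891667% = 0.00891667.
Recurrence: B ← B·(1+r) − £280.00.
Month 1: interest £62.86; balance after payment £6,832.86.
Month 2: interest £60.93; balance after payment £6,613.79.
Closed form: n = −ln(1 − rB₀/P)/ln(1+r) = −ln(0.77549)/ln(1.00892) ≈ 28.642, so the balance reaches zero during payment 29.

29 months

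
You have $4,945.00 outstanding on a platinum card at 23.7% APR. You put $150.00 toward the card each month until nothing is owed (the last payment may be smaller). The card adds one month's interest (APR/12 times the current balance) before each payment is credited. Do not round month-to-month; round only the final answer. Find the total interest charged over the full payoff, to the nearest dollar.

$3,131

Monthly rate r = 23.7%/12 = 1.975% = 0.01975.
Payoff takes n = ⌈−ln(1 − rB₀/P)/ln(1+r)⌉ = ⌈53.838⌉ = 54 payments; the last is $125.97.
Total paid = 53·$150.00 + $125.97 = $8,075.97.
Total interest = total paid − principal = $8,075.97 − $4,945.00 = $3,130.97.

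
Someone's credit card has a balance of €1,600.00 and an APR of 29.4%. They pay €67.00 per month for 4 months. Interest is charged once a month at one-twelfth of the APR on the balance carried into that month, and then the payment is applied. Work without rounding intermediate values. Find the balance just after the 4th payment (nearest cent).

€1,484.65

Monthly rate r = 29.4%/12 = 2.45% = 0.0245.
Each month: B ← B·(1+r) − €67.00.
Month 1: interest €39.20; balance after payment €1,572.20.
Month 2: interest €38.52; balance after payment €1,543.72.
Month 3: interest €37.82; balance after payment €1,514.54.
Month 4: interest €37.11; balance after payment €1,484.65.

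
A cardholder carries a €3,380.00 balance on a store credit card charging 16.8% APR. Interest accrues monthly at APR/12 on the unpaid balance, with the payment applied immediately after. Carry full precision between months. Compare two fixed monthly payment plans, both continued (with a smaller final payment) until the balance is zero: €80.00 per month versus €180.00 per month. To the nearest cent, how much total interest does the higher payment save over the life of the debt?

Monthly rate r = 16.8%/12 = 1.4% = 0.014.
At €80.00/mo: n = ⌈−ln(1 − rB₀/P)/ln(1+r)⌉ = 65 payments (last €31.65); total interest = total paid − €3,380.00 = €1,771.65.
At €180.00/mo: 22 payments (last €169.10); total interest €569.10.
Interest saved = €1,771.65 − €569.10 = €1,202.55.

€1,202.55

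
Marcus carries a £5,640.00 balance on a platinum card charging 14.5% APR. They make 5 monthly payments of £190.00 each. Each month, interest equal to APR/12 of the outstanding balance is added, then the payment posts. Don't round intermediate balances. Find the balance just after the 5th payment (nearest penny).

Monthly rate r = 14.5%/12 = 1.20833% = 0.0120833.
Each month: B ← B·(1+r) − £190.00.
Month 1: interest £68.15; balance after payment £5,518.15.
Month 2: interest £66.68; balance after payment £5,394.83.
Month 3: interest £65.19; balance after payment £5,270.02.
Month 4: interest £63.68; balance after payment £5,143.69.
Month 5: interest £62.15; balance after payment £5,015.85.

£5,015.85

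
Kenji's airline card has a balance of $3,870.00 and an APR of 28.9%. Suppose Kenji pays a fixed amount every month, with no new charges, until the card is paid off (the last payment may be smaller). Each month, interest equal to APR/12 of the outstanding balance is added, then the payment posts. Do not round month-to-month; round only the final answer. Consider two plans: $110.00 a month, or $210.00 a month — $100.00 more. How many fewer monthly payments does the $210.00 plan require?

54 fewer payments

Monthly rate r = 28.9%/12 = 2.40833% = 0.0240833.
At $110.00/mo: n = ⌈−ln(1 − rB₀/P)/ln(1+r)⌉ = 79 payments (last $106.42); total interest = total paid − $3,870.00 = $4,816.42.
At $210.00/mo: 25 payments (last $137.49); total interest $1,307.49.
Payments saved = 79 − 25 = 54.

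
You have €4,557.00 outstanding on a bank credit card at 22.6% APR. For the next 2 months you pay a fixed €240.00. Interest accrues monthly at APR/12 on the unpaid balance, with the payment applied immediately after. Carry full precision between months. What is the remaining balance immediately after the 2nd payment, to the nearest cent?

€4,245.74

Monthly rate r = 22.6%/12 = 1.88333% = 0.0188333.
Each month: B ← B·(1+r) − €240.00.
Month 1: interest €85.82; balance after payment €4,402.82.
Month 2: interest €82.92; balance after payment €4,245.74.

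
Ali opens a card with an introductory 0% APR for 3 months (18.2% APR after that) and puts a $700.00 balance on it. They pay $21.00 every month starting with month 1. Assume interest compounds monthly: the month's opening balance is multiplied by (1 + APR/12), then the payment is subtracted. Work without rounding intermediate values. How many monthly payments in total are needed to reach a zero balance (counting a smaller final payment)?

Promo months 1–3 at r₀ = 0%/12 = 0; months 4+ at r₁ = 18.2%/12 = 0.0151667.
After month 3 (no interest yet): B = $700.00 − 3·$21.00 = $637.00.
Then at r₁ with $21.00/mo: n₂ = −ln(1 − r₁·B/P)/ln(1+r₁) ≈ 40.94 → 41 more payments.

44 months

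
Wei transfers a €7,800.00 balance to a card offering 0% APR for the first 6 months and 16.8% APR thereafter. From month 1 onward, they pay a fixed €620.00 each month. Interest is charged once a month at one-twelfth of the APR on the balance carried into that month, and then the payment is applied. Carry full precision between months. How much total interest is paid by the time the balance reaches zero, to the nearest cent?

Promo months 1–6 at r₀ = 0%/12 = 0; months 7+ at r₁ = 16.8%/12 = 0.014.
After month 6 (no interest yet): B = €7,800.00 − 6·€620.00 = €4,080.00.
Then at r₁ with €620.00/mo: n₂ = −ln(1 − r₁·B/P)/ln(1+r₁) ≈ 6.95 → 7 more payments.
Total paid = 12·€620.00 + €590.44 = €8,030.44; interest = €8,030.44 − €7,800.00 = €230.44.

€230.44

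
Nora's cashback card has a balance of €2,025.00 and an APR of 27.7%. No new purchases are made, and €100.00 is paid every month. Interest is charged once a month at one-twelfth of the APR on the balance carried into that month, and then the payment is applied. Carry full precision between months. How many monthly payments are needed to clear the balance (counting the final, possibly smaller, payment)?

Monthly rate r = 27.7%/12 = 2.30833% = 0.0230833.
Recurrence: B ← B·(1+r) − €100.00.
Month 1: interest €46.74; balance after payment €1,971.74.
Month 2: interest €45.51; balance after payment €1,917.26.
Closed form: n = −ln(1 − rB₀/P)/ln(1+r) = −ln(0.53256)/ln(1.02308) ≈ 27.609, so the balance reaches zero during payment 28.

28 payments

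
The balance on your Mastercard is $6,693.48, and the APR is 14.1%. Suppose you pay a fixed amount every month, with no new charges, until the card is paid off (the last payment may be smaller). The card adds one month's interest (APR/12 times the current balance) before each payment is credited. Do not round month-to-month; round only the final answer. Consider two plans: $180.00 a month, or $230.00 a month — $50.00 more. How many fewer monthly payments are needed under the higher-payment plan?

Monthly rate r = 14.1%/12 = 1.175% = 0.01175.
At $180.00/mo: n = ⌈−ln(1 − rB₀/P)/ln(1+r)⌉ = 50 payments (last $30.46); total interest = total paid − $6,693.48 = $2,156.98.
At $230.00/mo: 36 payments (last $189.62); total interest $1,546.14.
Payments saved = 50 − 36 = 14.

14 fewer payments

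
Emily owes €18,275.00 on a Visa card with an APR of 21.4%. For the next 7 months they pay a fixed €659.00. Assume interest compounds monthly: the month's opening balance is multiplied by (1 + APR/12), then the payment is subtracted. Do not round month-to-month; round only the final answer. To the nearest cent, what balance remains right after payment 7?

Monthly rate r = 21.4%/12 = 1.78333% = 0.0178333.
Each month: B ← B·(1+r) − €659.00.
Month 1: interest €325.90; balance after payment €17,941.90.
Month 2: interest €319.96; balance after payment €17,602.87.
Month 3: interest €313.92; balance after payment €17,257.79.
Month 4: interest €307.76; balance after payment €16,906.55.
Month 5: interest €301.50; balance after payment €16,549.05.
Month 6: interest €295.12; balance after payment €16,185.17.
Month 7: interest €288.64; balance after payment €15,814.81.

€15,814.81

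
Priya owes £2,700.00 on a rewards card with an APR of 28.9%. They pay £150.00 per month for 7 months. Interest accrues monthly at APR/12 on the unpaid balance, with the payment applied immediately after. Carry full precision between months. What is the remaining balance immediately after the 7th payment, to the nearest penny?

£2,060.43

Monthly rate r = 28.9%/12 = 2.40833% = 0.0240833.
Each month: B ← B·(1+r) − £150.00.
Month 1: interest £65.02; balance after payment £2,615.03.
Month 2: interest £62.98; balance after payment £2,528.00.
Month 3: interest £60.88; balance after payment £2,438.89.
Month 4: interest £58.74; balance after payment £2,347.62.
Month 5: interest £56.54; balance after payment £2,254.16.
Month 6: interest £54.29; balance after payment £2,158.45.
Month 7: interest £51.98; balance after payment £2,060.43.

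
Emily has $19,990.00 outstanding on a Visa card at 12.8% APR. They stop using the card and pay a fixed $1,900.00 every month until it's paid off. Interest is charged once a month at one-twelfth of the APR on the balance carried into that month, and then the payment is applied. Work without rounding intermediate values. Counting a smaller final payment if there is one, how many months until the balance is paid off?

12 payments

Monthly rate r = 12.8%/12 = 1.06667% = 0.0106667.
Recurrence: B ← B·(1+r) − $1,900.00.
Month 1: interest $213.23; balance after payment $18,303.23.
Month 2: interest $195.23; balance after payment $16,598.46.
Closed form: n = −ln(1 − rB₀/P)/ln(1+r) = −ln(0.88778)/ln(1.01067) ≈ 11.219, so the balance reaches zero during payment 12.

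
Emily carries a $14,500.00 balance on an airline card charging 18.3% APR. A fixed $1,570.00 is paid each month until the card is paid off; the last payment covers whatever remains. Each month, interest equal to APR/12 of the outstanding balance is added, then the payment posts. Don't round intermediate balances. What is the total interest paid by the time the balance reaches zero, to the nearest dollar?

$1,248

Monthly rate r = 18.3%/12 = 1.525% = 0.01525.
Payoff takes n = ⌈−ln(1 − rB₀/P)/ln(1+r)⌉ = ⌈10.030⌉ = 11 payments; the last is $47.63.
Total paid = 10·$1,570.00 + $47.63 = $15,747.63.
Total interest = total paid − principal = $15,747.63 − $14,500.00 = $1,247.63.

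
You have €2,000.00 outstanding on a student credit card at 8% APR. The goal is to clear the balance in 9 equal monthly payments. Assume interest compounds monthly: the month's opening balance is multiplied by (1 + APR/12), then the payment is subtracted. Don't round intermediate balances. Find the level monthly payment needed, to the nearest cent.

Monthly rate r = 8%/12 = 0.666667% = 0.00666667.
Level-payment amortization: P = B₀·r / (1 − (1+r)^(−n)) = 2000.00·0.00666667 / (1 − 1.00667^(−9)).
Denominator 1 − (1+r)^(−9) = 0.0580479278.
P = 13.3333 / 0.0580479278 ≈ 229.70.

€229.70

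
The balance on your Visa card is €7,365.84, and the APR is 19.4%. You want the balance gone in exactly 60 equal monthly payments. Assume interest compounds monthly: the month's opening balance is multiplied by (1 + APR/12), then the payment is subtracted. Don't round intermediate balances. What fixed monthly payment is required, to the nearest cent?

Monthly rate r = 19.4%/12 = 1.61667% = 0.0161667.
Level-payment amortization: P = B₀·r / (1 − (1+r)^(−n)) = 7365.84·0.0161667 / (1 − 1.01617^(−60)).
Denominator 1 − (1+r)^(−60) = 0.617964851.
P = 119.081 / 0.617964851 ≈ 192.70.

€192.70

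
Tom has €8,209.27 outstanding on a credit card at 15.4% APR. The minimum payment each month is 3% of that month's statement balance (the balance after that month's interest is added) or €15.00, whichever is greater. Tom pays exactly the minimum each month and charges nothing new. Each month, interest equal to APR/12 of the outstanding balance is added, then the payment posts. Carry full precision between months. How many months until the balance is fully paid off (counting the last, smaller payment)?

Monthly rate r = 15.4%/12 = 1.28333% = 0.0128333.
While 3% of the post-interest balance exceeds €15.00, each month B ← (B·(1+r))·(1 − 0.03), i.e. B shrinks by the factor (1+r)·0.97 = 0.98245.
This holds for months 1–159. Entering month 160 the balance is €491.53; 3% of the post-interest balance is now below €15.00, so the flat €15.00 minimum applies from here.
From month 160 a fixed €15.00 at rate r clears €491.53 in 43 more payments. Total: 159 + 43 = 202 months.

202 months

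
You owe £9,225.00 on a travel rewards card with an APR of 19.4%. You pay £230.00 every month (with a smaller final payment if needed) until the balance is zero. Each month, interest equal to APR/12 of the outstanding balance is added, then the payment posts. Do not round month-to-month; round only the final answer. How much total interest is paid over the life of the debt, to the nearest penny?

Monthly rate r = 19.4%/12 = 1.61667% = 0.0161667.
Payoff takes n = ⌈−ln(1 − rB₀/P)/ln(1+r)⌉ = ⌈65.181⌉ = 66 payments; the last is £41.86.
Total paid = 65·£230.00 + £41.86 = £14,991.86.
Total interest = total paid − principal = £14,991.86 − £9,225.00 = £5,766.86.

£5,766.86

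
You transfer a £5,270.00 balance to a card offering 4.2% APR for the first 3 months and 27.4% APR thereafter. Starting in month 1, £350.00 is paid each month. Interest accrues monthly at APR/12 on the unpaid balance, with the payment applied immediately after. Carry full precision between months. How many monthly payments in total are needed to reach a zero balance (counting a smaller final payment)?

Promo months 1–3 at r₀ = 4.2%/12 = 0.0035; months 4+ at r₁ = 27.4%/12 = 0.0228333.
After month 3: iterate B ← B·(1+r₀) − £350.00 for 3 months → £4,271.85.
Then at r₁ with £350.00/mo: n₂ = −ln(1 − r₁·B/P)/ln(1+r₁) ≈ 14.47 → 15 more payments.

18 months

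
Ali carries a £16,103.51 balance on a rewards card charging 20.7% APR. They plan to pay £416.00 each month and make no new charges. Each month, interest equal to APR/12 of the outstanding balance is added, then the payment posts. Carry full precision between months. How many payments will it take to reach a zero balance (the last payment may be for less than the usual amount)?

Monthly rate r = 20.7%/12 = 1.725% = 0.01725.
Recurrence: B ← B·(1+r) − £416.00.
Month 1: interest £277.79; balance after payment £15,965.30.
Month 2: interest £275.40; balance after payment £15,824.70.
Closed form: n = −ln(1 − rB₀/P)/ln(1+r) = −ln(0.33225)/ln(1.01725) ≈ 64.426, so the balance reaches zero during payment 65.

65 months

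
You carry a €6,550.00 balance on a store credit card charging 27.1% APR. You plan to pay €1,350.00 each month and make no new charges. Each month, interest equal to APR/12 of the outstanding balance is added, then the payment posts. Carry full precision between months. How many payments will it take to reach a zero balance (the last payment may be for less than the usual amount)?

6 payments

Monthly rate r = 27.1%/12 = 2.25833% = 0.0225833.
Recurrence: B ← B·(1+r) − €1,350.00.
Month 1: interest €147.92; balance after payment €5,347.92.
Month 2: interest €120.77; balance after payment €4,118.69.
Month 3: interest €93.01; balance after payment €2,861.71.
Month 4: interest €64.63; balance after payment €1,576.34.
Month 5: interest €35.60; balance after payment €261.93.
Month 6: interest €5.92; balance after payment €0.00.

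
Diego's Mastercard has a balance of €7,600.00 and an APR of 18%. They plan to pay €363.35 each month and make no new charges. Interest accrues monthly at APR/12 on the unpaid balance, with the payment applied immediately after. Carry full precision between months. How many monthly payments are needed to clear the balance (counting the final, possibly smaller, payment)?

26 payments

Monthly rate r = 18%/12 = 1.5% = 0.015.
Recurrence: B ← B·(1+r) − €363.35.
Month 1: interest €114.00; balance after payment €7,350.65.
Month 2: interest €110.26; balance after payment €7,097.56.
Closed form: n = −ln(1 − rB₀/P)/ln(1+r) = −ln(0.68625)/ln(1.015) ≈ 25.288, so the balance reaches zero during payment 26.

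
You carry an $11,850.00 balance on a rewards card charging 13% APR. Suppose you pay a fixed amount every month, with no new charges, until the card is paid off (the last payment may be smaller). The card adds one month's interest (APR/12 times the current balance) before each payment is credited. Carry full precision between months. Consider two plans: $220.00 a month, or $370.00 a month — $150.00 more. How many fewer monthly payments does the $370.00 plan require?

42 fewer payments

Monthly rate r = 13%/12 = 1.08333% = 0.0108333.
At $220.00/mo: n = ⌈−ln(1 − rB₀/P)/ln(1+r)⌉ = 82 payments (last $64.41); total interest = total paid − $11,850.00 = $6,034.41.
At $370.00/mo: 40 payments (last $202.69); total interest $2,782.69.
Payments saved = 82 − 40 = 42.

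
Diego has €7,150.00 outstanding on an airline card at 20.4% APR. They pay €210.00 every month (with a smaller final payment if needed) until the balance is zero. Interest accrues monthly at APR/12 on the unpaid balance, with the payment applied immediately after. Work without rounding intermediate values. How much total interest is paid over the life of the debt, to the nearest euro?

Monthly rate r = 20.4%/12 = 1.7% = 0.017.
Payoff takes n = ⌈−ln(1 − rB₀/P)/ln(1+r)⌉ = ⌈51.294⌉ = 52 payments; the last is €62.12.
Total paid = 51·€210.00 + €62.12 = €10,772.12.
Total interest = total paid − principal = €10,772.12 − €7,150.00 = €3,622.12.

€3,622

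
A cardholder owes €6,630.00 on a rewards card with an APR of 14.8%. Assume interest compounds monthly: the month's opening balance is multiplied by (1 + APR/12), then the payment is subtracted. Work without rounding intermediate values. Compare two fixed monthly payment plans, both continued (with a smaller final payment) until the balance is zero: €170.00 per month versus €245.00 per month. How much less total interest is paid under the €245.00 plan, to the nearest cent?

€979.11

Monthly rate r = 14.8%/12 = 1.23333% = 0.0123333.
At €170.00/mo: n = ⌈−ln(1 − rB₀/P)/ln(1+r)⌉ = 54 payments (last €86.01); total interest = total paid − €6,630.00 = €2,466.01.
At €245.00/mo: 34 payments (last €31.90); total interest €1,486.90.
Interest saved = €2,466.01 − €1,486.90 = €979.11.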